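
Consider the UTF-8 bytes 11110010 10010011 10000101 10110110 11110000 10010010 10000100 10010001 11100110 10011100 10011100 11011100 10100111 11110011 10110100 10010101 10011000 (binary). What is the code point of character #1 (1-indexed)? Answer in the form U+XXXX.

U+93176

Offset 0: leading byte 0xF2 = 11110010 → 4-byte char #1 = F2 93 85 B6.
Leading byte 0xF2 = 11110010 matches 11110xxx → 4-byte sequence.
Byte 1: 0xF2 = 11110010, payload 010 (3 bits).
Byte 2: 0x93 = 10010011 (10xxxxxx ✓), payload 010011.
Byte 3: 0x85 = 10000101 (10xxxxxx ✓), payload 000101.
Byte 4: 0xB6 = 10110110 (10xxxxxx ✓), payload 110110.
Concatenate: 010010011000101110110 = 0x93176 (21 bits → U+93176).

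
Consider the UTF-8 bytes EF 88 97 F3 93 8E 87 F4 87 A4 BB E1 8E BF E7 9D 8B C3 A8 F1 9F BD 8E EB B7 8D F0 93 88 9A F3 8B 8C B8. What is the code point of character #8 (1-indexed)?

Offset 0: leading byte 0xEF = 11101111 → 3-byte char #1 = EF 88 97.
Offset 3: leading byte 0xF3 = 11110011 → 4-byte char #2 = F3 93 8E 87.
Offset 7: leading byte 0xF4 = 11110100 → 4-byte char #3 = F4 87 A4 BB.
Offset 11: leading byte 0xE1 = 11100001 → 3-byte char #4 = E1 8E BF.
Offset 14: leading byte 0xE7 = 11100111 → 3-byte char #5 = E7 9D 8B.
Offset 17: leading byte 0xC3 = 11000011 → 2-byte char #6 = C3 A8.
Offset 19: leading byte 0xF1 = 11110001 → 4-byte char #7 = F1 9F BD 8E.
Offset 23: leading byte 0xEB = 11101011 → 3-byte char #8 = EB B7 8D.
Leading byte 0xEB = 11101011 matches 1110xxxx → 3-byte sequence.
Byte 1: 0xEB = 11101011, payload 1011 (4 bits).
Byte 2: 0xB7 = 10110111 (10xxxxxx ✓), payload 110111.
Byte 3: 0x8D = 10001101 (10xxxxxx ✓), payload 001101.
Concatenate: 1011110111001101 = 0xBDCD (16 bits → U+BDCD).

U+BDCD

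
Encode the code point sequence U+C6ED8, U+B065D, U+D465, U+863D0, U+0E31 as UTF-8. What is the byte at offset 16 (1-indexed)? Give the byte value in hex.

0xE0

1-indexed offset 16 is 0-indexed offset 15.
U+C6ED8 → 4-byte form F3 86 BB 98 at offsets 0–3.
U+B065D → 4-byte form F2 B0 99 9D at offsets 4–7.
U+D465 → 3-byte form ED 91 A5 at offsets 8–10.
U+863D0 → 4-byte form F2 86 8F 90 at offsets 11–14.
U+0E31 → 3-byte form E0 B8 B1 at offsets 15–17.
Offset 15 falls in char 5's range; it's byte 1 of E0 B8 B1 = 0xE0.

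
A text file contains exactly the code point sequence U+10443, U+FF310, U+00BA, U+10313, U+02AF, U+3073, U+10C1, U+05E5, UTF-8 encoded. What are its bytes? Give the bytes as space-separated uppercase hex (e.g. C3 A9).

F0 90 91 83 F3 BF 8C 90 C2 BA F0 90 8C 93 CA AF E3 81 B3 E1 83 81 D7 A5

U+10443: 4-byte form → F0 90 91 83.
U+FF310: 4-byte form → F3 BF 8C 90.
U+00BA: 2-byte form → C2 BA.
U+10313: 4-byte form → F0 90 8C 93.
U+02AF: 2-byte form → CA AF.
U+3073: 3-byte form → E3 81 B3.
U+10C1: 3-byte form → E1 83 81.
U+05E5: 2-byte form → D7 A5.
Concatenated (24 bytes): F0 90 91 83 F3 BF 8C 90 C2 BA F0 90 8C 93 CA AF E3 81 B3 E1 83 81 D7 A5.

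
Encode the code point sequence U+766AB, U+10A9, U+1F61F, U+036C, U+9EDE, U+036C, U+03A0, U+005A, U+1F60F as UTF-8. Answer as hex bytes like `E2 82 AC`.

F1 B6 9A AB E1 82 A9 F0 9F 98 9F CD AC E9 BB 9E CD AC CE A0 5A F0 9F 98 8F

U+766AB: 4-byte form → F1 B6 9A AB.
U+10A9: 3-byte form → E1 82 A9.
U+1F61F: 4-byte form → F0 9F 98 9F.
U+036C: 2-byte form → CD AC.
U+9EDE: 3-byte form → E9 BB 9E.
U+036C: 2-byte form → CD AC.
U+03A0: 2-byte form → CE A0.
U+005A: 1-byte form → 5A.
U+1F60F: 4-byte form → F0 9F 98 8F.
Concatenated (25 bytes): F1 B6 9A AB E1 82 A9 F0 9F 98 9F CD AC E9 BB 9E CD AC CE A0 5A F0 9F 98 8F.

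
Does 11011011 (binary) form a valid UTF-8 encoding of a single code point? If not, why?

invalid (sequence truncated)

Leading byte 0xDB = 11011011 → 2-byte form, but only 1 byte is present.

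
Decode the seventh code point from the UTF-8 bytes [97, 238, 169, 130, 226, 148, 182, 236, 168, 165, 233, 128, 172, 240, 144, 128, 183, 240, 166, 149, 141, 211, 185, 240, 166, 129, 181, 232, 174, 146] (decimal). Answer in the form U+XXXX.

U+2654D

Offset 0: leading byte 0x61 = 01100001 → 1-byte char #1 = 61.
Offset 1: leading byte 0xEE = 11101110 → 3-byte char #2 = EE A9 82.
Offset 4: leading byte 0xE2 = 11100010 → 3-byte char #3 = E2 94 B6.
Offset 7: leading byte 0xEC = 11101100 → 3-byte char #4 = EC A8 A5.
Offset 10: leading byte 0xE9 = 11101001 → 3-byte char #5 = E9 80 AC.
Offset 13: leading byte 0xF0 = 11110000 → 4-byte char #6 = F0 90 80 B7.
Offset 17: leading byte 0xF0 = 11110000 → 4-byte char #7 = F0 A6 95 8D.
Leading byte 0xF0 = 11110000 matches 11110xxx → 4-byte sequence.
Byte 1: 0xF0 = 11110000, payload 000 (3 bits).
Byte 2: 0xA6 = 10100110 (10xxxxxx ✓), payload 100110.
Byte 3: 0x95 = 10010101 (10xxxxxx ✓), payload 010101.
Byte 4: 0x8D = 10001101 (10xxxxxx ✓), payload 001101.
Concatenate: 000100110010101001101 = 0x2654D (21 bits → U+2654D).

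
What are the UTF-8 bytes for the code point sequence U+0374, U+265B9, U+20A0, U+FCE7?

CD B4 F0 A6 96 B9 E2 82 A0 EF B3 A7

U+0374: 2-byte form → CD B4.
U+265B9: 4-byte form → F0 A6 96 B9.
U+20A0: 3-byte form → E2 82 A0.
U+FCE7: 3-byte form → EF B3 A7.
Concatenated (12 bytes): CD B4 F0 A6 96 B9 E2 82 A0 EF B3 A7.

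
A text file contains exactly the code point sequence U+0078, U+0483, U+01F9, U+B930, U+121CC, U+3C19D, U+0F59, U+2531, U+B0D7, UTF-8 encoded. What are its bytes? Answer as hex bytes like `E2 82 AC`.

U+0078: 1-byte form → 78.
U+0483: 2-byte form → D2 83.
U+01F9: 2-byte form → C7 B9.
U+B930: 3-byte form → EB A4 B0.
U+121CC: 4-byte form → F0 92 87 8C.
U+3C19D: 4-byte form → F0 BC 86 9D.
U+0F59: 3-byte form → E0 BD 99.
U+2531: 3-byte form → E2 94 B1.
U+B0D7: 3-byte form → EB 83 97.
Concatenated (25 bytes): 78 D2 83 C7 B9 EB A4 B0 F0 92 87 8C F0 BC 86 9D E0 BD 99 E2 94 B1 EB 83 97.

78 D2 83 C7 B9 EB A4 B0 F0 92 87 8C F0 BC 86 9D E0 BD 99 E2 94 B1 EB 83 97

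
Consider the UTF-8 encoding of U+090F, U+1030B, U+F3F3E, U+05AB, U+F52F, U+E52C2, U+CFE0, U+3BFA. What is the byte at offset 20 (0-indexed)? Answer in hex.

U+090F → 3-byte form E0 A4 8F at offsets 0–2.
U+1030B → 4-byte form F0 90 8C 8B at offsets 3–6.
U+F3F3E → 4-byte form F3 B3 BC BE at offsets 7–10.
U+05AB → 2-byte form D6 AB at offsets 11–12.
U+F52F → 3-byte form EF 94 AF at offsets 13–15.
U+E52C2 → 4-byte form F3 A5 8B 82 at offsets 16–19.
U+CFE0 → 3-byte form EC BF A0 at offsets 20–22.
Offset 20 falls in char 7's range; it's byte 1 of EC BF A0 = 0xEC.

0xEC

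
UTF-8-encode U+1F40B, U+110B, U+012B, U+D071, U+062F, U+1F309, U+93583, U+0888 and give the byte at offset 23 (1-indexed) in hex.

0xE0

1-indexed offset 23 is 0-indexed offset 22.
U+1F40B → 4-byte form F0 9F 90 8B at offsets 0–3.
U+110B → 3-byte form E1 84 8B at offsets 4–6.
U+012B → 2-byte form C4 AB at offsets 7–8.
U+D071 → 3-byte form ED 81 B1 at offsets 9–11.
U+062F → 2-byte form D8 AF at offsets 12–13.
U+1F309 → 4-byte form F0 9F 8C 89 at offsets 14–17.
U+93583 → 4-byte form F2 93 96 83 at offsets 18–21.
U+0888 → 3-byte form E0 A2 88 at offsets 22–24.
Offset 22 falls in char 8's range; it's byte 1 of E0 A2 88 = 0xE0.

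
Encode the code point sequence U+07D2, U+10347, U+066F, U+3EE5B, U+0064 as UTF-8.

DF 92 F0 90 8D 87 D9 AF F0 BE B9 9B 64

U+07D2: 2-byte form → DF 92.
U+10347: 4-byte form → F0 90 8D 87.
U+066F: 2-byte form → D9 AF.
U+3EE5B: 4-byte form → F0 BE B9 9B.
U+0064: 1-byte form → 64.
Concatenated (13 bytes): DF 92 F0 90 8D 87 D9 AF F0 BE B9 9B 64.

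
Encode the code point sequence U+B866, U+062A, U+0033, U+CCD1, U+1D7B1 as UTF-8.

EB A1 A6 D8 AA 33 EC B3 91 F0 9D 9E B1

U+B866: 3-byte form → EB A1 A6.
U+062A: 2-byte form → D8 AA.
U+0033: 1-byte form → 33.
U+CCD1: 3-byte form → EC B3 91.
U+1D7B1: 4-byte form → F0 9D 9E B1.
Concatenated (13 bytes): EB A1 A6 D8 AA 33 EC B3 91 F0 9D 9E B1.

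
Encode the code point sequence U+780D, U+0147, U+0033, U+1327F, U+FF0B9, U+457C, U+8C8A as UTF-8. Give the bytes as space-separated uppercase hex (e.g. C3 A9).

U+780D: 3-byte form → E7 A0 8D.
U+0147: 2-byte form → C5 87.
U+0033: 1-byte form → 33.
U+1327F: 4-byte form → F0 93 89 BF.
U+FF0B9: 4-byte form → F3 BF 82 B9.
U+457C: 3-byte form → E4 95 BC.
U+8C8A: 3-byte form → E8 B2 8A.
Concatenated (20 bytes): E7 A0 8D C5 87 33 F0 93 89 BF F3 BF 82 B9 E4 95 BC E8 B2 8A.

E7 A0 8D C5 87 33 F0 93 89 BF F3 BF 82 B9 E4 95 BC E8 B2 8A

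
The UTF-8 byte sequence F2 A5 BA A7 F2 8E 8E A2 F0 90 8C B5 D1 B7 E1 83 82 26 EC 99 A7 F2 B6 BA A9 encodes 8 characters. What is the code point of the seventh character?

Offset 0: leading byte 0xF2 = 11110010 → 4-byte char #1 = F2 A5 BA A7.
Offset 4: leading byte 0xF2 = 11110010 → 4-byte char #2 = F2 8E 8E A2.
Offset 8: leading byte 0xF0 = 11110000 → 4-byte char #3 = F0 90 8C B5.
Offset 12: leading byte 0xD1 = 11010001 → 2-byte char #4 = D1 B7.
Offset 14: leading byte 0xE1 = 11100001 → 3-byte char #5 = E1 83 82.
Offset 17: leading byte 0x26 = 00100110 → 1-byte char #6 = 26.
Offset 18: leading byte 0xEC = 11101100 → 3-byte char #7 = EC 99 A7.
Leading byte 0xEC = 11101100 matches 1110xxxx → 3-byte sequence.
Byte 1: 0xEC = 11101100, payload 1100 (4 bits).
Byte 2: 0x99 = 10011001 (10xxxxxx ✓), payload 011001.
Byte 3: 0xA7 = 10100111 (10xxxxxx ✓), payload 100111.
Concatenate: 1100011001100111 = 0xC667 (16 bits → U+C667).

U+C667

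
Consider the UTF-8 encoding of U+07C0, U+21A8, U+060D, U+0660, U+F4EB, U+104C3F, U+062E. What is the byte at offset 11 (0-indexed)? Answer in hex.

0xAB

U+07C0 → 2-byte form DF 80 at offsets 0–1.
U+21A8 → 3-byte form E2 86 A8 at offsets 2–4.
U+060D → 2-byte form D8 8D at offsets 5–6.
U+0660 → 2-byte form D9 A0 at offsets 7–8.
U+F4EB → 3-byte form EF 93 AB at offsets 9–11.
Offset 11 falls in char 5's range; it's byte 3 of EF 93 AB = 0xAB.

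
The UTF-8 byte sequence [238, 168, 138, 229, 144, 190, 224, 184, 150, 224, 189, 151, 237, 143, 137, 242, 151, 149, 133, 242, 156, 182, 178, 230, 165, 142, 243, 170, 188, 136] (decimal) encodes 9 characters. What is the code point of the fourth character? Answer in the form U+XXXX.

Offset 0: leading byte 0xEE = 11101110 → 3-byte char #1 = EE A8 8A.
Offset 3: leading byte 0xE5 = 11100101 → 3-byte char #2 = E5 90 BE.
Offset 6: leading byte 0xE0 = 11100000 → 3-byte char #3 = E0 B8 96.
Offset 9: leading byte 0xE0 = 11100000 → 3-byte char #4 = E0 BD 97.
Leading byte 0xE0 = 11100000 matches 1110xxxx → 3-byte sequence.
Byte 1: 0xE0 = 11100000, payload 0000 (4 bits).
Byte 2: 0xBD = 10111101 (10xxxxxx ✓), payload 111101.
Byte 3: 0x97 = 10010111 (10xxxxxx ✓), payload 010111.
Concatenate: 0000111101010111 = 0xF57 (16 bits → U+0F57).

U+0F57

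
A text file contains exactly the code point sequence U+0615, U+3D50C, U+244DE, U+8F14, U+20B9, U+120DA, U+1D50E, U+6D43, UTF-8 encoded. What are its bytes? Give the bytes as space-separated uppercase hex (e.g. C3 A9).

U+0615: 2-byte form → D8 95.
U+3D50C: 4-byte form → F0 BD 94 8C.
U+244DE: 4-byte form → F0 A4 93 9E.
U+8F14: 3-byte form → E8 BC 94.
U+20B9: 3-byte form → E2 82 B9.
U+120DA: 4-byte form → F0 92 83 9A.
U+1D50E: 4-byte form → F0 9D 94 8E.
U+6D43: 3-byte form → E6 B5 83.
Concatenated (27 bytes): D8 95 F0 BD 94 8C F0 A4 93 9E E8 BC 94 E2 82 B9 F0 92 83 9A F0 9D 94 8E E6 B5 83.

D8 95 F0 BD 94 8C F0 A4 93 9E E8 BC 94 E2 82 B9 F0 92 83 9A F0 9D 94 8E E6 B5 83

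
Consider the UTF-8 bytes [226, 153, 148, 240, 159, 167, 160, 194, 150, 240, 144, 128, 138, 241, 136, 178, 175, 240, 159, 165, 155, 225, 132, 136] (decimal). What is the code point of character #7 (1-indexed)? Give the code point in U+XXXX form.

Offset 0: leading byte 0xE2 = 11100010 → 3-byte char #1 = E2 99 94.
Offset 3: leading byte 0xF0 = 11110000 → 4-byte char #2 = F0 9F A7 A0.
Offset 7: leading byte 0xC2 = 11000010 → 2-byte char #3 = C2 96.
Offset 9: leading byte 0xF0 = 11110000 → 4-byte char #4 = F0 90 80 8A.
Offset 13: leading byte 0xF1 = 11110001 → 4-byte char #5 = F1 88 B2 AF.
Offset 17: leading byte 0xF0 = 11110000 → 4-byte char #6 = F0 9F A5 9B.
Offset 21: leading byte 0xE1 = 11100001 → 3-byte char #7 = E1 84 88.
Leading byte 0xE1 = 11100001 matches 1110xxxx → 3-byte sequence.
Byte 1: 0xE1 = 11100001, payload 0001 (4 bits).
Byte 2: 0x84 = 10000100 (10xxxxxx ✓), payload 000100.
Byte 3: 0x88 = 10001000 (10xxxxxx ✓), payload 001000.
Concatenate: 0001000100001000 = 0x1108 (16 bits → U+1108).

U+1108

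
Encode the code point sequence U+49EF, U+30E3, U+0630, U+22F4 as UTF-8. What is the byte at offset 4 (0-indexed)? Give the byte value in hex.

U+49EF → 3-byte form E4 A7 AF at offsets 0–2.
U+30E3 → 3-byte form E3 83 A3 at offsets 3–5.
Offset 4 falls in char 2's range; it's byte 2 of E3 83 A3 = 0x83.

0x83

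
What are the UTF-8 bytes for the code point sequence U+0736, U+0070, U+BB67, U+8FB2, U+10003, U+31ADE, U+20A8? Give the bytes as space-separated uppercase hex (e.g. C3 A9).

DC B6 70 EB AD A7 E8 BE B2 F0 90 80 83 F0 B1 AB 9E E2 82 A8

U+0736: 2-byte form → DC B6.
U+0070: 1-byte form → 70.
U+BB67: 3-byte form → EB AD A7.
U+8FB2: 3-byte form → E8 BE B2.
U+10003: 4-byte form → F0 90 80 83.
U+31ADE: 4-byte form → F0 B1 AB 9E.
U+20A8: 3-byte form → E2 82 A8.
Concatenated (20 bytes): DC B6 70 EB AD A7 E8 BE B2 F0 90 80 83 F0 B1 AB 9E E2 82 A8.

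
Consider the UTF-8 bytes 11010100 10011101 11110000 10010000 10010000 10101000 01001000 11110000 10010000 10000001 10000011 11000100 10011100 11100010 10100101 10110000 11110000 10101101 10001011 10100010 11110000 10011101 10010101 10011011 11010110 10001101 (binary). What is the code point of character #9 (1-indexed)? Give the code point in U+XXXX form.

U+058D

Offset 0: leading byte 0xD4 = 11010100 → 2-byte char #1 = D4 9D.
Offset 2: leading byte 0xF0 = 11110000 → 4-byte char #2 = F0 90 90 A8.
Offset 6: leading byte 0x48 = 01001000 → 1-byte char #3 = 48.
Offset 7: leading byte 0xF0 = 11110000 → 4-byte char #4 = F0 90 81 83.
Offset 11: leading byte 0xC4 = 11000100 → 2-byte char #5 = C4 9C.
Offset 13: leading byte 0xE2 = 11100010 → 3-byte char #6 = E2 A5 B0.
Offset 16: leading byte 0xF0 = 11110000 → 4-byte char #7 = F0 AD 8B A2.
Offset 20: leading byte 0xF0 = 11110000 → 4-byte char #8 = F0 9D 95 9B.
Offset 24: leading byte 0xD6 = 11010110 → 2-byte char #9 = D6 8D.
Leading byte 0xD6 = 11010110 matches 110xxxxx → 2-byte sequence.
Byte 1: 0xD6 = 11010110, payload 10110 (5 bits).
Byte 2: 0x8D = 10001101 (10xxxxxx ✓), payload 001101.
Concatenate: 10110001101 = 0x58D (11 bits → U+058D).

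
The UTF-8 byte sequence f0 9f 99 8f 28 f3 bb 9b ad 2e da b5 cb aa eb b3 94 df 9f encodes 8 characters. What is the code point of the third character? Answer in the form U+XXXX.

Offset 0: leading byte 0xF0 = 11110000 → 4-byte char #1 = F0 9F 99 8F.
Offset 4: leading byte 0x28 = 00101000 → 1-byte char #2 = 28.
Offset 5: leading byte 0xF3 = 11110011 → 4-byte char #3 = F3 BB 9B AD.
Leading byte 0xF3 = 11110011 matches 11110xxx → 4-byte sequence.
Byte 1: 0xF3 = 11110011, payload 011 (3 bits).
Byte 2: 0xBB = 10111011 (10xxxxxx ✓), payload 111011.
Byte 3: 0x9B = 10011011 (10xxxxxx ✓), payload 011011.
Byte 4: 0xAD = 10101101 (10xxxxxx ✓), payload 101101.
Concatenate: 011111011011011101101 = 0xFB6ED (21 bits → U+FB6ED).

U+FB6ED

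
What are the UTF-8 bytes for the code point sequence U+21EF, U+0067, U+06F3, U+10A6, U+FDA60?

U+21EF: 3-byte form → E2 87 AF.
U+0067: 1-byte form → 67.
U+06F3: 2-byte form → DB B3.
U+10A6: 3-byte form → E1 82 A6.
U+FDA60: 4-byte form → F3 BD A9 A0.
Concatenated (13 bytes): E2 87 AF 67 DB B3 E1 82 A6 F3 BD A9 A0.

E2 87 AF 67 DB B3 E1 82 A6 F3 BD A9 A0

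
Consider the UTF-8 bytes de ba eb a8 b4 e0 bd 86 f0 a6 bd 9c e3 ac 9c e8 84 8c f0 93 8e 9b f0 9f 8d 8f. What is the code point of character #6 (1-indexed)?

U+810C

Offset 0: leading byte 0xDE = 11011110 → 2-byte char #1 = DE BA.
Offset 2: leading byte 0xEB = 11101011 → 3-byte char #2 = EB A8 B4.
Offset 5: leading byte 0xE0 = 11100000 → 3-byte char #3 = E0 BD 86.
Offset 8: leading byte 0xF0 = 11110000 → 4-byte char #4 = F0 A6 BD 9C.
Offset 12: leading byte 0xE3 = 11100011 → 3-byte char #5 = E3 AC 9C.
Offset 15: leading byte 0xE8 = 11101000 → 3-byte char #6 = E8 84 8C.
Leading byte 0xE8 = 11101000 matches 1110xxxx → 3-byte sequence.
Byte 1: 0xE8 = 11101000, payload 1000 (4 bits).
Byte 2: 0x84 = 10000100 (10xxxxxx ✓), payload 000100.
Byte 3: 0x8C = 10001100 (10xxxxxx ✓), payload 001100.
Concatenate: 1000000100001100 = 0x810C (16 bits → U+810C).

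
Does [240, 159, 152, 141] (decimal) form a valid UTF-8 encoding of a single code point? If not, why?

Leading byte 0xF0 = 11110000 → 4-byte form.
Continuation bytes 0x9F=10011111, 0x98=10011000, 0x8D=10001101 all match 10xxxxxx.
Decoded value 0x1F60D is ≥ 0x10000 (shortest form) and not a surrogate.

valid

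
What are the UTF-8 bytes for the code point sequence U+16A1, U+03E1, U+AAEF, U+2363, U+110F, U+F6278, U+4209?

U+16A1: 3-byte form → E1 9A A1.
U+03E1: 2-byte form → CF A1.
U+AAEF: 3-byte form → EA AB AF.
U+2363: 3-byte form → E2 8D A3.
U+110F: 3-byte form → E1 84 8F.
U+F6278: 4-byte form → F3 B6 89 B8.
U+4209: 3-byte form → E4 88 89.
Concatenated (21 bytes): E1 9A A1 CF A1 EA AB AF E2 8D A3 E1 84 8F F3 B6 89 B8 E4 88 89.

E1 9A A1 CF A1 EA AB AF E2 8D A3 E1 84 8F F3 B6 89 B8 E4 88 89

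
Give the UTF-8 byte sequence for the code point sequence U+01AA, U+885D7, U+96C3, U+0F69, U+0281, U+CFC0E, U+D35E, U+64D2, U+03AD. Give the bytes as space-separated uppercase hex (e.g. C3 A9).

C6 AA F2 88 97 97 E9 9B 83 E0 BD A9 CA 81 F3 8F B0 8E ED 8D 9E E6 93 92 CE AD

U+01AA: 2-byte form → C6 AA.
U+885D7: 4-byte form → F2 88 97 97.
U+96C3: 3-byte form → E9 9B 83.
U+0F69: 3-byte form → E0 BD A9.
U+0281: 2-byte form → CA 81.
U+CFC0E: 4-byte form → F3 8F B0 8E.
U+D35E: 3-byte form → ED 8D 9E.
U+64D2: 3-byte form → E6 93 92.
U+03AD: 2-byte form → CE AD.
Concatenated (26 bytes): C6 AA F2 88 97 97 E9 9B 83 E0 BD A9 CA 81 F3 8F B0 8E ED 8D 9E E6 93 92 CE AD.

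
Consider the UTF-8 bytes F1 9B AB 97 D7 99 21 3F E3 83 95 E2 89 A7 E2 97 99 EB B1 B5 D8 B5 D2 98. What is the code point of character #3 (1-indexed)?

Offset 0: leading byte 0xF1 = 11110001 → 4-byte char #1 = F1 9B AB 97.
Offset 4: leading byte 0xD7 = 11010111 → 2-byte char #2 = D7 99.
Offset 6: leading byte 0x21 = 00100001 → 1-byte char #3 = 21.
Leading byte 0x21 = 00100001 matches 0xxxxxxx → 1-byte sequence.
Byte 1: 0x21 = 00100001, payload 0100001 (7 bits).
Concatenate: 0100001 = 0x21 (7 bits → U+0021).

U+0021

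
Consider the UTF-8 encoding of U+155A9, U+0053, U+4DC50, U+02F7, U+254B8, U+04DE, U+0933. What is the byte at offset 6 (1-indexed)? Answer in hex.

0xF1

1-indexed offset 6 is 0-indexed offset 5.
U+155A9 → 4-byte form F0 95 96 A9 at offsets 0–3.
U+0053 → 1-byte form 53 at offsets 4–4.
U+4DC50 → 4-byte form F1 8D B1 90 at offsets 5–8.
Offset 5 falls in char 3's range; it's byte 1 of F1 8D B1 90 = 0xF1.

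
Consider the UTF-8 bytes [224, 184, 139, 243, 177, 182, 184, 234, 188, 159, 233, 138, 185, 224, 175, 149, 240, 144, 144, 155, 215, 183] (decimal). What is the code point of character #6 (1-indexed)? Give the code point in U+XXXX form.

U+1041B

Offset 0: leading byte 0xE0 = 11100000 → 3-byte char #1 = E0 B8 8B.
Offset 3: leading byte 0xF3 = 11110011 → 4-byte char #2 = F3 B1 B6 B8.
Offset 7: leading byte 0xEA = 11101010 → 3-byte char #3 = EA BC 9F.
Offset 10: leading byte 0xE9 = 11101001 → 3-byte char #4 = E9 8A B9.
Offset 13: leading byte 0xE0 = 11100000 → 3-byte char #5 = E0 AF 95.
Offset 16: leading byte 0xF0 = 11110000 → 4-byte char #6 = F0 90 90 9B.
Leading byte 0xF0 = 11110000 matches 11110xxx → 4-byte sequence.
Byte 1: 0xF0 = 11110000, payload 000 (3 bits).
Byte 2: 0x90 = 10010000 (10xxxxxx ✓), payload 010000.
Byte 3: 0x90 = 10010000 (10xxxxxx ✓), payload 010000.
Byte 4: 0x9B = 10011011 (10xxxxxx ✓), payload 011011.
Concatenate: 000010000010000011011 = 0x1041B (21 bits → U+1041B).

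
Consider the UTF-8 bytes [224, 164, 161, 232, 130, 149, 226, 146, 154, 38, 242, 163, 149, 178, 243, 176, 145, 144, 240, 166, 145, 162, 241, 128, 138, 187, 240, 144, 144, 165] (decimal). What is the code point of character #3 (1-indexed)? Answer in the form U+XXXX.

U+249A

Offset 0: leading byte 0xE0 = 11100000 → 3-byte char #1 = E0 A4 A1.
Offset 3: leading byte 0xE8 = 11101000 → 3-byte char #2 = E8 82 95.
Offset 6: leading byte 0xE2 = 11100010 → 3-byte char #3 = E2 92 9A.
Leading byte 0xE2 = 11100010 matches 1110xxxx → 3-byte sequence.
Byte 1: 0xE2 = 11100010, payload 0010 (4 bits).
Byte 2: 0x92 = 10010010 (10xxxxxx ✓), payload 010010.
Byte 3: 0x9A = 10011010 (10xxxxxx ✓), payload 011010.
Concatenate: 0010010010011010 = 0x249A (16 bits → U+249A).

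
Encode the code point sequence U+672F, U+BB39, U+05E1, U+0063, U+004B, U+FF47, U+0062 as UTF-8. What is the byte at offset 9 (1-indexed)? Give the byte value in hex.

0x63

1-indexed offset 9 is 0-indexed offset 8.
U+672F → 3-byte form E6 9C AF at offsets 0–2.
U+BB39 → 3-byte form EB AC B9 at offsets 3–5.
U+05E1 → 2-byte form D7 A1 at offsets 6–7.
U+0063 → 1-byte form 63 at offsets 8–8.
Offset 8 falls in char 4's range; it's byte 1 of 63 = 0x63.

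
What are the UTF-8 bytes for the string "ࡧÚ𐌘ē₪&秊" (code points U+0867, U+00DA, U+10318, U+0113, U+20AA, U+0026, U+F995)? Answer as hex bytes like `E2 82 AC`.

U+0867: 3-byte form → E0 A1 A7.
U+00DA: 2-byte form → C3 9A.
U+10318: 4-byte form → F0 90 8C 98.
U+0113: 2-byte form → C4 93.
U+20AA: 3-byte form → E2 82 AA.
U+0026: 1-byte form → 26.
U+F995: 3-byte form → EF A6 95.
Concatenated (18 bytes): E0 A1 A7 C3 9A F0 90 8C 98 C4 93 E2 82 AA 26 EF A6 95.

E0 A1 A7 C3 9A F0 90 8C 98 C4 93 E2 82 AA 26 EF A6 95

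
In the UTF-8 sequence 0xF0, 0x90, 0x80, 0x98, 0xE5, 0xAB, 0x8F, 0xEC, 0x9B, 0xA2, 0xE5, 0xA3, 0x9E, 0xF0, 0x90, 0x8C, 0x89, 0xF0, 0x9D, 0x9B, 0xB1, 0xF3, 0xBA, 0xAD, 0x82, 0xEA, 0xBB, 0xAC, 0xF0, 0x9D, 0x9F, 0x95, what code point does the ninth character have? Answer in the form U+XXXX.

U+1D7D5

Offset 0: leading byte 0xF0 = 11110000 → 4-byte char #1 = F0 90 80 98.
Offset 4: leading byte 0xE5 = 11100101 → 3-byte char #2 = E5 AB 8F.
Offset 7: leading byte 0xEC = 11101100 → 3-byte char #3 = EC 9B A2.
Offset 10: leading byte 0xE5 = 11100101 → 3-byte char #4 = E5 A3 9E.
Offset 13: leading byte 0xF0 = 11110000 → 4-byte char #5 = F0 90 8C 89.
Offset 17: leading byte 0xF0 = 11110000 → 4-byte char #6 = F0 9D 9B B1.
Offset 21: leading byte 0xF3 = 11110011 → 4-byte char #7 = F3 BA AD 82.
Offset 25: leading byte 0xEA = 11101010 → 3-byte char #8 = EA BB AC.
Offset 28: leading byte 0xF0 = 11110000 → 4-byte char #9 = F0 9D 9F 95.
Leading byte 0xF0 = 11110000 matches 11110xxx → 4-byte sequence.
Byte 1: 0xF0 = 11110000, payload 000 (3 bits).
Byte 2: 0x9D = 10011101 (10xxxxxx ✓), payload 011101.
Byte 3: 0x9F = 10011111 (10xxxxxx ✓), payload 011111.
Byte 4: 0x95 = 10010101 (10xxxxxx ✓), payload 010101.
Concatenate: 000011101011111010101 = 0x1D7D5 (21 bits → U+1D7D5).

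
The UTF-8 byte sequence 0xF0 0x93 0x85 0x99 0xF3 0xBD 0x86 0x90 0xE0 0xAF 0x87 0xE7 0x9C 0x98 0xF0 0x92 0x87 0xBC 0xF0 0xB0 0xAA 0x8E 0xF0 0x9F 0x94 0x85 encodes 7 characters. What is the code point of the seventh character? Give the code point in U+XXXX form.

U+1F505

Offset 0: leading byte 0xF0 = 11110000 → 4-byte char #1 = F0 93 85 99.
Offset 4: leading byte 0xF3 = 11110011 → 4-byte char #2 = F3 BD 86 90.
Offset 8: leading byte 0xE0 = 11100000 → 3-byte char #3 = E0 AF 87.
Offset 11: leading byte 0xE7 = 11100111 → 3-byte char #4 = E7 9C 98.
Offset 14: leading byte 0xF0 = 11110000 → 4-byte char #5 = F0 92 87 BC.
Offset 18: leading byte 0xF0 = 11110000 → 4-byte char #6 = F0 B0 AA 8E.
Offset 22: leading byte 0xF0 = 11110000 → 4-byte char #7 = F0 9F 94 85.
Leading byte 0xF0 = 11110000 matches 11110xxx → 4-byte sequence.
Byte 1: 0xF0 = 11110000, payload 000 (3 bits).
Byte 2: 0x9F = 10011111 (10xxxxxx ✓), payload 011111.
Byte 3: 0x94 = 10010100 (10xxxxxx ✓), payload 010100.
Byte 4: 0x85 = 10000101 (10xxxxxx ✓), payload 000101.
Concatenate: 000011111010100000101 = 0x1F505 (21 bits → U+1F505).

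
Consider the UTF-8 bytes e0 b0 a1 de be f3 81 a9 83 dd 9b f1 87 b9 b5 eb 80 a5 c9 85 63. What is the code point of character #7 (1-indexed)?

Offset 0: leading byte 0xE0 = 11100000 → 3-byte char #1 = E0 B0 A1.
Offset 3: leading byte 0xDE = 11011110 → 2-byte char #2 = DE BE.
Offset 5: leading byte 0xF3 = 11110011 → 4-byte char #3 = F3 81 A9 83.
Offset 9: leading byte 0xDD = 11011101 → 2-byte char #4 = DD 9B.
Offset 11: leading byte 0xF1 = 11110001 → 4-byte char #5 = F1 87 B9 B5.
Offset 15: leading byte 0xEB = 11101011 → 3-byte char #6 = EB 80 A5.
Offset 18: leading byte 0xC9 = 11001001 → 2-byte char #7 = C9 85.
Leading byte 0xC9 = 11001001 matches 110xxxxx → 2-byte sequence.
Byte 1: 0xC9 = 11001001, payload 01001 (5 bits).
Byte 2: 0x85 = 10000101 (10xxxxxx ✓), payload 000101.
Concatenate: 01001000101 = 0x245 (11 bits → U+0245).

U+0245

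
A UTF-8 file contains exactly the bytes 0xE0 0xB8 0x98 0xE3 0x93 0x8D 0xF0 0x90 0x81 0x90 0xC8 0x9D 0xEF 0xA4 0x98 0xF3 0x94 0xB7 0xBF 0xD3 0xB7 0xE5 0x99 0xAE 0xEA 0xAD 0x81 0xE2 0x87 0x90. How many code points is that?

Byte at offset 0: 0xE0 = 11100000 → 3-byte char (#1). Advance 3.
Byte at offset 3: 0xE3 = 11100011 → 3-byte char (#2). Advance 3.
Byte at offset 6: 0xF0 = 11110000 → 4-byte char (#3). Advance 4.
Byte at offset 10: 0xC8 = 11001000 → 2-byte char (#4). Advance 2.
Byte at offset 12: 0xEF = 11101111 → 3-byte char (#5). Advance 3.
Byte at offset 15: 0xF3 = 11110011 → 4-byte char (#6). Advance 4.
Byte at offset 19: 0xD3 = 11010011 → 2-byte char (#7). Advance 2.
Byte at offset 21: 0xE5 = 11100101 → 3-byte char (#8). Advance 3.
Byte at offset 24: 0xEA = 11101010 → 3-byte char (#9). Advance 3.
Byte at offset 27: 0xE2 = 11100010 → 3-byte char (#10). Advance 3.
Reached end at offset 30 after 10 code points.

10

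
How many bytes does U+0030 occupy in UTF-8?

1

U+0030 = 0x30. UTF-8 uses 1 byte below 0x80, 2 below 0x800, 3 below 0x10000, 4 up to 0x10FFFF. 0x30 is in U+0000–U+007F → 1 byte.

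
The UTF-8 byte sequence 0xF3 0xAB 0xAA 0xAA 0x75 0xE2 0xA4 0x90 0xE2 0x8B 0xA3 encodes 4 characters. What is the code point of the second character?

Offset 0: leading byte 0xF3 = 11110011 → 4-byte char #1 = F3 AB AA AA.
Offset 4: leading byte 0x75 = 01110101 → 1-byte char #2 = 75.
Leading byte 0x75 = 01110101 matches 0xxxxxxx → 1-byte sequence.
Byte 1: 0x75 = 01110101, payload 1110101 (7 bits).
Concatenate: 1110101 = 0x75 (7 bits → U+0075).

U+0075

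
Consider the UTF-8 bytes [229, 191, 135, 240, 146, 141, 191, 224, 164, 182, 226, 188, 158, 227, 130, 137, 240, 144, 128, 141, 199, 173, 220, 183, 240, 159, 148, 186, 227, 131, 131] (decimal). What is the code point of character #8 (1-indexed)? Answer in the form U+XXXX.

U+0737

Offset 0: leading byte 0xE5 = 11100101 → 3-byte char #1 = E5 BF 87.
Offset 3: leading byte 0xF0 = 11110000 → 4-byte char #2 = F0 92 8D BF.
Offset 7: leading byte 0xE0 = 11100000 → 3-byte char #3 = E0 A4 B6.
Offset 10: leading byte 0xE2 = 11100010 → 3-byte char #4 = E2 BC 9E.
Offset 13: leading byte 0xE3 = 11100011 → 3-byte char #5 = E3 82 89.
Offset 16: leading byte 0xF0 = 11110000 → 4-byte char #6 = F0 90 80 8D.
Offset 20: leading byte 0xC7 = 11000111 → 2-byte char #7 = C7 AD.
Offset 22: leading byte 0xDC = 11011100 → 2-byte char #8 = DC B7.
Leading byte 0xDC = 11011100 matches 110xxxxx → 2-byte sequence.
Byte 1: 0xDC = 11011100, payload 11100 (5 bits).
Byte 2: 0xB7 = 10110111 (10xxxxxx ✓), payload 110111.
Concatenate: 11100110111 = 0x737 (11 bits → U+0737).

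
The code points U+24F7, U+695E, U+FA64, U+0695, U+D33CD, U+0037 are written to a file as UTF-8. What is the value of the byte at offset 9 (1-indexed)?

1-indexed offset 9 is 0-indexed offset 8.
U+24F7 → 3-byte form E2 93 B7 at offsets 0–2.
U+695E → 3-byte form E6 A5 9E at offsets 3–5.
U+FA64 → 3-byte form EF A9 A4 at offsets 6–8.
Offset 8 falls in char 3's range; it's byte 3 of EF A9 A4 = 0xA4.

0xA4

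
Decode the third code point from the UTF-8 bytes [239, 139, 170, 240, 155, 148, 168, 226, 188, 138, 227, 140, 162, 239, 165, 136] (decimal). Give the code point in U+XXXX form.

Offset 0: leading byte 0xEF = 11101111 → 3-byte char #1 = EF 8B AA.
Offset 3: leading byte 0xF0 = 11110000 → 4-byte char #2 = F0 9B 94 A8.
Offset 7: leading byte 0xE2 = 11100010 → 3-byte char #3 = E2 BC 8A.
Leading byte 0xE2 = 11100010 matches 1110xxxx → 3-byte sequence.
Byte 1: 0xE2 = 11100010, payload 0010 (4 bits).
Byte 2: 0xBC = 10111100 (10xxxxxx ✓), payload 111100.
Byte 3: 0x8A = 10001010 (10xxxxxx ✓), payload 001010.
Concatenate: 0010111100001010 = 0x2F0A (16 bits → U+2F0A).

U+2F0A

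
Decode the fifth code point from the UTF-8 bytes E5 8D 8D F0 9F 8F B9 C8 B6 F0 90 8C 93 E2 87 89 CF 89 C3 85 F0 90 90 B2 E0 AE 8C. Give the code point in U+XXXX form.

Offset 0: leading byte 0xE5 = 11100101 → 3-byte char #1 = E5 8D 8D.
Offset 3: leading byte 0xF0 = 11110000 → 4-byte char #2 = F0 9F 8F B9.
Offset 7: leading byte 0xC8 = 11001000 → 2-byte char #3 = C8 B6.
Offset 9: leading byte 0xF0 = 11110000 → 4-byte char #4 = F0 90 8C 93.
Offset 13: leading byte 0xE2 = 11100010 → 3-byte char #5 = E2 87 89.
Leading byte 0xE2 = 11100010 matches 1110xxxx → 3-byte sequence.
Byte 1: 0xE2 = 11100010, payload 0010 (4 bits).
Byte 2: 0x87 = 10000111 (10xxxxxx ✓), payload 000111.
Byte 3: 0x89 = 10001001 (10xxxxxx ✓), payload 001001.
Concatenate: 0010000111001001 = 0x21C9 (16 bits → U+21C9).

U+21C9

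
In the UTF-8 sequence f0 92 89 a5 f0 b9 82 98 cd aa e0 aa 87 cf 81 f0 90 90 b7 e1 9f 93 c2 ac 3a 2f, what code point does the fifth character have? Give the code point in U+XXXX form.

U+03C1

Offset 0: leading byte 0xF0 = 11110000 → 4-byte char #1 = F0 92 89 A5.
Offset 4: leading byte 0xF0 = 11110000 → 4-byte char #2 = F0 B9 82 98.
Offset 8: leading byte 0xCD = 11001101 → 2-byte char #3 = CD AA.
Offset 10: leading byte 0xE0 = 11100000 → 3-byte char #4 = E0 AA 87.
Offset 13: leading byte 0xCF = 11001111 → 2-byte char #5 = CF 81.
Leading byte 0xCF = 11001111 matches 110xxxxx → 2-byte sequence.
Byte 1: 0xCF = 11001111, payload 01111 (5 bits).
Byte 2: 0x81 = 10000001 (10xxxxxx ✓), payload 000001.
Concatenate: 01111000001 = 0x3C1 (11 bits → U+03C1).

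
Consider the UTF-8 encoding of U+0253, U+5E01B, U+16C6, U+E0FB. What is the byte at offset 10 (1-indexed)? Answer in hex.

1-indexed offset 10 is 0-indexed offset 9.
U+0253 → 2-byte form C9 93 at offsets 0–1.
U+5E01B → 4-byte form F1 9E 80 9B at offsets 2–5.
U+16C6 → 3-byte form E1 9B 86 at offsets 6–8.
U+E0FB → 3-byte form EE 83 BB at offsets 9–11.
Offset 9 falls in char 4's range; it's byte 1 of EE 83 BB = 0xEE.

0xEE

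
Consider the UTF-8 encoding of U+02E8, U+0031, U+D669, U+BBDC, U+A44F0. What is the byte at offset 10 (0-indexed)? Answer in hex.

U+02E8 → 2-byte form CB A8 at offsets 0–1.
U+0031 → 1-byte form 31 at offsets 2–2.
U+D669 → 3-byte form ED 99 A9 at offsets 3–5.
U+BBDC → 3-byte form EB AF 9C at offsets 6–8.
U+A44F0 → 4-byte form F2 A4 93 B0 at offsets 9–12.
Offset 10 falls in char 5's range; it's byte 2 of F2 A4 93 B0 = 0xA4.

0xA4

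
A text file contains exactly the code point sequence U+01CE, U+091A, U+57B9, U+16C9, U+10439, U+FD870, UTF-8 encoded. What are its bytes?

C7 8E E0 A4 9A E5 9E B9 E1 9B 89 F0 90 90 B9 F3 BD A1 B0

U+01CE: 2-byte form → C7 8E.
U+091A: 3-byte form → E0 A4 9A.
U+57B9: 3-byte form → E5 9E B9.
U+16C9: 3-byte form → E1 9B 89.
U+10439: 4-byte form → F0 90 90 B9.
U+FD870: 4-byte form → F3 BD A1 B0.
Concatenated (19 bytes): C7 8E E0 A4 9A E5 9E B9 E1 9B 89 F0 90 90 B9 F3 BD A1 B0.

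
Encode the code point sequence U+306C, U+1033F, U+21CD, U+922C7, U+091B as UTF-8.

E3 81 AC F0 90 8C BF E2 87 8D F2 92 8B 87 E0 A4 9B

U+306C: 3-byte form → E3 81 AC.
U+1033F: 4-byte form → F0 90 8C BF.
U+21CD: 3-byte form → E2 87 8D.
U+922C7: 4-byte form → F2 92 8B 87.
U+091B: 3-byte form → E0 A4 9B.
Concatenated (17 bytes): E3 81 AC F0 90 8C BF E2 87 8D F2 92 8B 87 E0 A4 9B.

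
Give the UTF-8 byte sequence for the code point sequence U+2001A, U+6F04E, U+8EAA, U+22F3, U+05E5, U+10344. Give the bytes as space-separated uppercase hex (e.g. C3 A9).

F0 A0 80 9A F1 AF 81 8E E8 BA AA E2 8B B3 D7 A5 F0 90 8D 84

U+2001A: 4-byte form → F0 A0 80 9A.
U+6F04E: 4-byte form → F1 AF 81 8E.
U+8EAA: 3-byte form → E8 BA AA.
U+22F3: 3-byte form → E2 8B B3.
U+05E5: 2-byte form → D7 A5.
U+10344: 4-byte form → F0 90 8D 84.
Concatenated (20 bytes): F0 A0 80 9A F1 AF 81 8E E8 BA AA E2 8B B3 D7 A5 F0 90 8D 84.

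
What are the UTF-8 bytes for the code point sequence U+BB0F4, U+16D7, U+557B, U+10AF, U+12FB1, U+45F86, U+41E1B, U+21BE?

U+BB0F4: 4-byte form → F2 BB 83 B4.
U+16D7: 3-byte form → E1 9B 97.
U+557B: 3-byte form → E5 95 BB.
U+10AF: 3-byte form → E1 82 AF.
U+12FB1: 4-byte form → F0 92 BE B1.
U+45F86: 4-byte form → F1 85 BE 86.
U+41E1B: 4-byte form → F1 81 B8 9B.
U+21BE: 3-byte form → E2 86 BE.
Concatenated (28 bytes): F2 BB 83 B4 E1 9B 97 E5 95 BB E1 82 AF F0 92 BE B1 F1 85 BE 86 F1 81 B8 9B E2 86 BE.

F2 BB 83 B4 E1 9B 97 E5 95 BB E1 82 AF F0 92 BE B1 F1 85 BE 86 F1 81 B8 9B E2 86 BE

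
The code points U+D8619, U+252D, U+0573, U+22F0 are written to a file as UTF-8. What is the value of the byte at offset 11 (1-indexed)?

1-indexed offset 11 is 0-indexed offset 10.
U+D8619 → 4-byte form F3 98 98 99 at offsets 0–3.
U+252D → 3-byte form E2 94 AD at offsets 4–6.
U+0573 → 2-byte form D5 B3 at offsets 7–8.
U+22F0 → 3-byte form E2 8B B0 at offsets 9–11.
Offset 10 falls in char 4's range; it's byte 2 of E2 8B B0 = 0x8B.

0x8B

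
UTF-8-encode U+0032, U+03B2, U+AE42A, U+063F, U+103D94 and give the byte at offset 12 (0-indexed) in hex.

U+0032 → 1-byte form 32 at offsets 0–0.
U+03B2 → 2-byte form CE B2 at offsets 1–2.
U+AE42A → 4-byte form F2 AE 90 AA at offsets 3–6.
U+063F → 2-byte form D8 BF at offsets 7–8.
U+103D94 → 4-byte form F4 83 B6 94 at offsets 9–12.
Offset 12 falls in char 5's range; it's byte 4 of F4 83 B6 94 = 0x94.

0x94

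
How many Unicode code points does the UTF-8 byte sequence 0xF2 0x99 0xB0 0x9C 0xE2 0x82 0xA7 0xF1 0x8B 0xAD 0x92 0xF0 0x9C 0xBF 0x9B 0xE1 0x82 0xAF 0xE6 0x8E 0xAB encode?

6

Byte at offset 0: 0xF2 = 11110010 → 4-byte char (#1). Advance 4.
Byte at offset 4: 0xE2 = 11100010 → 3-byte char (#2). Advance 3.
Byte at offset 7: 0xF1 = 11110001 → 4-byte char (#3). Advance 4.
Byte at offset 11: 0xF0 = 11110000 → 4-byte char (#4). Advance 4.
Byte at offset 15: 0xE1 = 11100001 → 3-byte char (#5). Advance 3.
Byte at offset 18: 0xE6 = 11100110 → 3-byte char (#6). Advance 3.
Reached end at offset 21 after 6 code points.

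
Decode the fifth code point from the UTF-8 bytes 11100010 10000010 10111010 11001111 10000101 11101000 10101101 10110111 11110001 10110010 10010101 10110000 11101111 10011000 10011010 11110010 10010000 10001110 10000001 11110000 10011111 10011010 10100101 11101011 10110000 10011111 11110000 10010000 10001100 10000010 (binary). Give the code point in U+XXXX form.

U+F61A

Offset 0: leading byte 0xE2 = 11100010 → 3-byte char #1 = E2 82 BA.
Offset 3: leading byte 0xCF = 11001111 → 2-byte char #2 = CF 85.
Offset 5: leading byte 0xE8 = 11101000 → 3-byte char #3 = E8 AD B7.
Offset 8: leading byte 0xF1 = 11110001 → 4-byte char #4 = F1 B2 95 B0.
Offset 12: leading byte 0xEF = 11101111 → 3-byte char #5 = EF 98 9A.
Leading byte 0xEF = 11101111 matches 1110xxxx → 3-byte sequence.
Byte 1: 0xEF = 11101111, payload 1111 (4 bits).
Byte 2: 0x98 = 10011000 (10xxxxxx ✓), payload 011000.
Byte 3: 0x9A = 10011010 (10xxxxxx ✓), payload 011010.
Concatenate: 1111011000011010 = 0xF61A (16 bits → U+F61A).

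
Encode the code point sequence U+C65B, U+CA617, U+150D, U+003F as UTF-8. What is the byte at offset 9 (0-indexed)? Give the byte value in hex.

U+C65B → 3-byte form EC 99 9B at offsets 0–2.
U+CA617 → 4-byte form F3 8A 98 97 at offsets 3–6.
U+150D → 3-byte form E1 94 8D at offsets 7–9.
Offset 9 falls in char 3's range; it's byte 3 of E1 94 8D = 0x8D.

0x8D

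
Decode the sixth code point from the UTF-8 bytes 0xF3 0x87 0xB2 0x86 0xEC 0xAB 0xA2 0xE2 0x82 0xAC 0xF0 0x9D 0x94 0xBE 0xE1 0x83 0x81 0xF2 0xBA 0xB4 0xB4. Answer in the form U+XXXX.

Offset 0: leading byte 0xF3 = 11110011 → 4-byte char #1 = F3 87 B2 86.
Offset 4: leading byte 0xEC = 11101100 → 3-byte char #2 = EC AB A2.
Offset 7: leading byte 0xE2 = 11100010 → 3-byte char #3 = E2 82 AC.
Offset 10: leading byte 0xF0 = 11110000 → 4-byte char #4 = F0 9D 94 BE.
Offset 14: leading byte 0xE1 = 11100001 → 3-byte char #5 = E1 83 81.
Offset 17: leading byte 0xF2 = 11110010 → 4-byte char #6 = F2 BA B4 B4.
Leading byte 0xF2 = 11110010 matches 11110xxx → 4-byte sequence.
Byte 1: 0xF2 = 11110010, payload 010 (3 bits).
Byte 2: 0xBA = 10111010 (10xxxxxx ✓), payload 111010.
Byte 3: 0xB4 = 10110100 (10xxxxxx ✓), payload 110100.
Byte 4: 0xB4 = 10110100 (10xxxxxx ✓), payload 110100.
Concatenate: 010111010110100110100 = 0xBAD34 (21 bits → U+BAD34).

U+BAD34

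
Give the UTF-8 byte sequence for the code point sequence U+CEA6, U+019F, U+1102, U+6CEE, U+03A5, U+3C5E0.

EC BA A6 C6 9F E1 84 82 E6 B3 AE CE A5 F0 BC 97 A0

U+CEA6: 3-byte form → EC BA A6.
U+019F: 2-byte form → C6 9F.
U+1102: 3-byte form → E1 84 82.
U+6CEE: 3-byte form → E6 B3 AE.
U+03A5: 2-byte form → CE A5.
U+3C5E0: 4-byte form → F0 BC 97 A0.
Concatenated (17 bytes): EC BA A6 C6 9F E1 84 82 E6 B3 AE CE A5 F0 BC 97 A0.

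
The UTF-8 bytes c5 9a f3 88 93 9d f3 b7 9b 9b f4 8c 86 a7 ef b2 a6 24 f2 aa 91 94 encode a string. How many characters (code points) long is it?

7

Byte at offset 0: 0xC5 = 11000101 → 2-byte char (#1). Advance 2.
Byte at offset 2: 0xF3 = 11110011 → 4-byte char (#2). Advance 4.
Byte at offset 6: 0xF3 = 11110011 → 4-byte char (#3). Advance 4.
Byte at offset 10: 0xF4 = 11110100 → 4-byte char (#4). Advance 4.
Byte at offset 14: 0xEF = 11101111 → 3-byte char (#5). Advance 3.
Byte at offset 17: 0x24 = 00100100 → 1-byte char (#6). Advance 1.
Byte at offset 18: 0xF2 = 11110010 → 4-byte char (#7). Advance 4.
Reached end at offset 22 after 7 code points.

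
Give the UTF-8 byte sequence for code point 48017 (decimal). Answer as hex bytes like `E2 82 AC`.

EB AE 91

U+BB91 = 0xBB91 = 48017 decimal. In range U+0800–U+FFFF → 3-byte form: 1110xxxx 10xxxxxx 10xxxxxx.
Binary (16 bits): 1011101110010001.
Split 4+6+6: 1011 | 101110 | 010001.
Byte 1: 11101011 = 0xEB.
Byte 2: 10101110 = 0xAE.
Byte 3: 10010001 = 0x91.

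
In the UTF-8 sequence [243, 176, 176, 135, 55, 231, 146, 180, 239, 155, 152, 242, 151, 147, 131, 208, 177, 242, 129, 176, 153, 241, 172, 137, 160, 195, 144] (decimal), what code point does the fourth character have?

Offset 0: leading byte 0xF3 = 11110011 → 4-byte char #1 = F3 B0 B0 87.
Offset 4: leading byte 0x37 = 00110111 → 1-byte char #2 = 37.
Offset 5: leading byte 0xE7 = 11100111 → 3-byte char #3 = E7 92 B4.
Offset 8: leading byte 0xEF = 11101111 → 3-byte char #4 = EF 9B 98.
Leading byte 0xEF = 11101111 matches 1110xxxx → 3-byte sequence.
Byte 1: 0xEF = 11101111, payload 1111 (4 bits).
Byte 2: 0x9B = 10011011 (10xxxxxx ✓), payload 011011.
Byte 3: 0x98 = 10011000 (10xxxxxx ✓), payload 011000.
Concatenate: 1111011011011000 = 0xF6D8 (16 bits → U+F6D8).

U+F6D8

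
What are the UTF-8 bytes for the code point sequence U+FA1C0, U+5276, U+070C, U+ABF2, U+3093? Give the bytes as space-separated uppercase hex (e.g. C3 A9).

U+FA1C0: 4-byte form → F3 BA 87 80.
U+5276: 3-byte form → E5 89 B6.
U+070C: 2-byte form → DC 8C.
U+ABF2: 3-byte form → EA AF B2.
U+3093: 3-byte form → E3 82 93.
Concatenated (15 bytes): F3 BA 87 80 E5 89 B6 DC 8C EA AF B2 E3 82 93.

F3 BA 87 80 E5 89 B6 DC 8C EA AF B2 E3 82 93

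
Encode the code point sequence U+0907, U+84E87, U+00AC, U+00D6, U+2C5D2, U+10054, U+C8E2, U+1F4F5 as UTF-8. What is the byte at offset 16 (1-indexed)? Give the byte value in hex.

0xF0

1-indexed offset 16 is 0-indexed offset 15.
U+0907 → 3-byte form E0 A4 87 at offsets 0–2.
U+84E87 → 4-byte form F2 84 BA 87 at offsets 3–6.
U+00AC → 2-byte form C2 AC at offsets 7–8.
U+00D6 → 2-byte form C3 96 at offsets 9–10.
U+2C5D2 → 4-byte form F0 AC 97 92 at offsets 11–14.
U+10054 → 4-byte form F0 90 81 94 at offsets 15–18.
Offset 15 falls in char 6's range; it's byte 1 of F0 90 81 94 = 0xF0.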